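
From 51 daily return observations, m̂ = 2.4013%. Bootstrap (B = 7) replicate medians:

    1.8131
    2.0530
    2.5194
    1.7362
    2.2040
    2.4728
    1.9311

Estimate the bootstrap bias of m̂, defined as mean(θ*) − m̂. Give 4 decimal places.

bias = −0.2971

mean(θ*) = (1.8131 + 2.0530 + 2.5194 + 1.7362 + 2.2040 + 2.4728 + 1.9311) / 7 = 2.10423
bias = 2.10423 − 2.4013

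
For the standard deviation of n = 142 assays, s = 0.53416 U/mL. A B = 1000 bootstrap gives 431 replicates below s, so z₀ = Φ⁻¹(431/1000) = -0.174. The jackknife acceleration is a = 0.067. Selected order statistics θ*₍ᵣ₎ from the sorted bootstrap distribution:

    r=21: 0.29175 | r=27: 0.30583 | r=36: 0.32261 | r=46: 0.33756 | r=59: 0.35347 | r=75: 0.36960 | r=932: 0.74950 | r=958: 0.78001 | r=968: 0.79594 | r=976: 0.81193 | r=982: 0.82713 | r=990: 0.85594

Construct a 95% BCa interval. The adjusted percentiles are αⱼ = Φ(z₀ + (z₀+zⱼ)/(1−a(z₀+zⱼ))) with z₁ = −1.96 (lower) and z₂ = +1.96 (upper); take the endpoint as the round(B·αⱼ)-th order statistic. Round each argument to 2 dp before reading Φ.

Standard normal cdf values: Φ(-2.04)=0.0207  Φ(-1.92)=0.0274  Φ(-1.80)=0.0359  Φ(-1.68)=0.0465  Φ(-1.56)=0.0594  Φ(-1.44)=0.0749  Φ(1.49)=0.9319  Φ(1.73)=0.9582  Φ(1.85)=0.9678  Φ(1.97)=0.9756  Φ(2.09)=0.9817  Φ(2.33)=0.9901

(0.29175, 0.79594)

Lower: z₀ + z₁ = -0.174 + (-1.960) = -2.134; 1 − a(z₀+z₁) = 1 − (0.067)(-2.134) = 1.1430; argument = -0.174 + (-2.134)/1.1430 = -2.0411 → -2.04.
α₁ = Φ(-2.04) = 0.0207; rank = round(1000 × 0.0207) = 21; θ*₍21₎ = 0.29175.
Upper: z₀ + z₂ = 1.786; 1 − a(z₀+z₂) = 0.8803; argument = 1.8548 → 1.85; α₂ = 0.9678; rank = 968; θ*₍968₎ = 0.79594.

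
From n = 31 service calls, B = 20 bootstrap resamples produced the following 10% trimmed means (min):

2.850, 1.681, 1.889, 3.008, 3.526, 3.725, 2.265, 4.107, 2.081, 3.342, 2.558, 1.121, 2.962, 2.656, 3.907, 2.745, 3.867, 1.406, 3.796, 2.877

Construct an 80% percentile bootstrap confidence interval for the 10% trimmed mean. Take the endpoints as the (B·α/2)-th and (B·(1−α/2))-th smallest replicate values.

Sorted replicates: 1.121, 1.406, 1.681, 1.889, 2.081, 2.265, 2.558, 2.656, 2.745, 2.850, 2.877, 2.962, 3.008, 3.342, 3.526, 3.725, 3.796, 3.867, 3.907, 4.107
α = 0.20; lower rank = 20 × 0.100 = 2; upper rank = 20 × 0.900 = 18.
The 2nd smallest replicate is 1.406; the 18th is 3.867.

(1.406, 3.867)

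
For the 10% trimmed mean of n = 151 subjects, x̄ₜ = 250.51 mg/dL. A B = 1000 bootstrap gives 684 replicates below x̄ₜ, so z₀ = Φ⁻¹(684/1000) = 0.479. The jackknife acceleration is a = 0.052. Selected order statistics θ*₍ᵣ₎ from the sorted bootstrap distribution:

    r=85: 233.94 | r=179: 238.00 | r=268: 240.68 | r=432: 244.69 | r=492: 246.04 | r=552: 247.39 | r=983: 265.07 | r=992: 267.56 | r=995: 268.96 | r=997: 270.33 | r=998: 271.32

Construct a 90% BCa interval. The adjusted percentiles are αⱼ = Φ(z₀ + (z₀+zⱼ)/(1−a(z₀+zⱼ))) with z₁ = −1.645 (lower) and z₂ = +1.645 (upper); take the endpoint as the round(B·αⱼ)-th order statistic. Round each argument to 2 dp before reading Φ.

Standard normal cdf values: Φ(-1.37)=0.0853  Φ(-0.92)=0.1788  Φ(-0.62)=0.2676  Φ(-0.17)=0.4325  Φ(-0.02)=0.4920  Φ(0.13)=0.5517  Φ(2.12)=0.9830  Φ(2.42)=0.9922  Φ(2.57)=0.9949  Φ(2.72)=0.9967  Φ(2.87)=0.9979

(240.68, 271.32)

Lower: z₀ + z₁ = 0.479 + (-1.645) = -1.166; 1 − a(z₀+z₁) = 1 − (0.052)(-1.166) = 1.0606; argument = 0.479 + (-1.166)/1.0606 = -0.6203 → -0.62.
α₁ = Φ(-0.62) = 0.2676; rank = round(1000 × 0.2676) = 268; θ*₍268₎ = 240.68.
Upper: z₀ + z₂ = 2.124; 1 − a(z₀+z₂) = 0.8896; argument = 2.8667 → 2.87; α₂ = 0.9979; rank = 998; θ*₍998₎ = 271.32.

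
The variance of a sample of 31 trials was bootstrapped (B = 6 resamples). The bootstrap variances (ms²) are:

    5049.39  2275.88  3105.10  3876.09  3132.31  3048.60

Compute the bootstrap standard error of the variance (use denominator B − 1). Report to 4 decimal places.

SE* = 947.8005

Bootstrap SE is the standard deviation of the 6 replicate variances.
Mean of replicates: (5049.39 + 2275.88 + 3105.10 + 3876.09 + 3132.31 + 3048.60) / 6 = 20487.37000 / 6 = 3414.56167
Sum of squared deviations: (+1634.82833)² + (−1138.68167)² + (−309.46167)² + (+461.52833)² + (−282.25167)² + (−365.96167)² = 4491628.48788
Variance = 4491628.48788 / 5 = 898325.69758
SE* = √898325.69758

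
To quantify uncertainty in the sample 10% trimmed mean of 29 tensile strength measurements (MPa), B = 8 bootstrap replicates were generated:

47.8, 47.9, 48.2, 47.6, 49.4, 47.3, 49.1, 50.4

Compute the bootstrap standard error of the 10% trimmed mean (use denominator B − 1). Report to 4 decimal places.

SE* = 1.0663

Bootstrap SE is the standard deviation of the 8 replicate 10% trimmed means.
Mean of replicates: (47.8 + 47.9 + 48.2 + 47.6 + 49.4 + 47.3 + 49.1 + 50.4) / 8 = 387.70000 / 8 = 48.46250
Sum of squared deviations: (−0.66250)² + (−0.56250)² + (−0.26250)² + (−0.86250)² + (+0.93750)² + (−1.16250)² + (+0.63750)² + (+1.93750)² = 7.95875
Variance = 7.95875 / 7 = 1.13696
SE* = √1.13696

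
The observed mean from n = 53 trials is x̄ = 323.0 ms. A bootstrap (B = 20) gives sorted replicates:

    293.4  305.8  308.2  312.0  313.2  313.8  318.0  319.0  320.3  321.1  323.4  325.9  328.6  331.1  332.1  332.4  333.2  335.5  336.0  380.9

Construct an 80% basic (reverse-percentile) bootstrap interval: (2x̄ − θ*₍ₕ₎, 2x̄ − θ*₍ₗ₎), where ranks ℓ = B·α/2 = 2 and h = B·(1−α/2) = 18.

Percentile endpoints at ranks 2 and 18: θ*₍2₎ = 305.8, θ*₍18₎ = 335.5.
Basic interval reflects these around x̄:
  lower = 2 × 323.0 − 335.5 = 310.5
  upper = 2 × 323.0 − 305.8 = 340.2

(310.5, 340.2)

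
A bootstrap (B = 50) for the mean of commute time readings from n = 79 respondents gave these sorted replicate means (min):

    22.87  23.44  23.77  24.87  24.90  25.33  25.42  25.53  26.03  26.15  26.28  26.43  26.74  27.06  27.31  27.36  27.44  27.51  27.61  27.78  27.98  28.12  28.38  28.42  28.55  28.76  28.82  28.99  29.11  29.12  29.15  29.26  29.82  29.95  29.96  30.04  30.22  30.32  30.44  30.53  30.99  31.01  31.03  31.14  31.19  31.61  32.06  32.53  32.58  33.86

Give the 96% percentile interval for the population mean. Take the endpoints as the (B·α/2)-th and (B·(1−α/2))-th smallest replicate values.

(22.87, 32.58)

α = 0.04; lower rank = 50 × 0.020 = 1; upper rank = 50 × 0.980 = 49.
The 1st smallest replicate is 22.87; the 49th is 32.58.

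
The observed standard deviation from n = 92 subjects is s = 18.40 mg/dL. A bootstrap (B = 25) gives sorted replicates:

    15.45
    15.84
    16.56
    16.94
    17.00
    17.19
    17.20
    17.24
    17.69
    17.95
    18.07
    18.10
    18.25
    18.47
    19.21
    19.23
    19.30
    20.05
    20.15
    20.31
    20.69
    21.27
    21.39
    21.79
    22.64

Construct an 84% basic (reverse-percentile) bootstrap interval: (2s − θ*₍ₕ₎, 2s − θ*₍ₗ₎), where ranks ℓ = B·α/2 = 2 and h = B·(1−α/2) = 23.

Percentile endpoints at ranks 2 and 23: θ*₍2₎ = 15.84, θ*₍23₎ = 21.39.
Basic interval reflects these around s:
  lower = 2 × 18.40 − 21.39 = 15.41
  upper = 2 × 18.40 − 15.84 = 20.96

(15.41, 20.96)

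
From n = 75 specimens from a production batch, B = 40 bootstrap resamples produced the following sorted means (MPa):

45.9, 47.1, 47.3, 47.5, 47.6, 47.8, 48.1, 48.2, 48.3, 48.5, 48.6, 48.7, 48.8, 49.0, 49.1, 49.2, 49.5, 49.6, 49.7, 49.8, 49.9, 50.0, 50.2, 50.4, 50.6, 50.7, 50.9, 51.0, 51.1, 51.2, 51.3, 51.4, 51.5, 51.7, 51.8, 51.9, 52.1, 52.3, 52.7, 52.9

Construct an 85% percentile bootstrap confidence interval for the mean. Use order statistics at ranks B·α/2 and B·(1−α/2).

(47.3, 52.1)

α = 0.15; lower rank = 40 × 0.075 = 3; upper rank = 40 × 0.925 = 37.
The 3rd smallest replicate is 47.3; the 37th is 52.1.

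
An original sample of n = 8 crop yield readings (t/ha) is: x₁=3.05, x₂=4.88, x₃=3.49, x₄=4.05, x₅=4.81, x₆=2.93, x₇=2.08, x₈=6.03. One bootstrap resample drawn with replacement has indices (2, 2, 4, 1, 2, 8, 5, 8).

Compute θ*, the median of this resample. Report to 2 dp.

θ* = 4.88

Resample values: 4.88, 4.88, 4.05, 3.05, 4.88, 6.03, 4.81, 6.03.
Sorted: 3.05, 4.05, 4.81, 4.88, 4.88, 4.88, 6.03, 6.03
Median = average of the two middle values = 4.88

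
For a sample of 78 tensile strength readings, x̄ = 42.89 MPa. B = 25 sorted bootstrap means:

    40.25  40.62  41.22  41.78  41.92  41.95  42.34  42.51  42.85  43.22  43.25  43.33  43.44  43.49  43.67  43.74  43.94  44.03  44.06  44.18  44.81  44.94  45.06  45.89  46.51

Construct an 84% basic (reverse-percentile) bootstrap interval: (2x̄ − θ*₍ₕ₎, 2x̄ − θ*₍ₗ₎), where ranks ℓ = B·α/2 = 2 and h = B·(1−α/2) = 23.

(40.72, 45.16)

Percentile endpoints at ranks 2 and 23: θ*₍2₎ = 40.62, θ*₍23₎ = 45.06.
Basic interval reflects these around x̄:
  lower = 2 × 42.89 − 45.06 = 40.72
  upper = 2 × 42.89 − 40.62 = 45.16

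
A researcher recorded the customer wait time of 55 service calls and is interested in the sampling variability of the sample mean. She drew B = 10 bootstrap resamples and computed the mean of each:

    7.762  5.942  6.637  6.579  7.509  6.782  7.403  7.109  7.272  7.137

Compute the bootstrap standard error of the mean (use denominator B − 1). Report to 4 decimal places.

SE* = 0.5355

Bootstrap SE is the standard deviation of the 10 replicate means.
Mean of replicates: (7.762 + 5.942 + 6.637 + 6.579 + 7.509 + 6.782 + 7.403 + 7.109 + 7.272 + 7.137) / 10 = 70.13200 / 10 = 7.01320
Sum of squared deviations: (+0.74880)² + (−1.07120)² + (−0.37620)² + (−0.43420)² + (+0.49580)² + (−0.23120)² + (+0.38980)² + (+0.09580)² + (+0.25880)² + (+0.12380)² = 2.58092
Variance = 2.58092 / 9 = 0.28677
SE* = √0.28677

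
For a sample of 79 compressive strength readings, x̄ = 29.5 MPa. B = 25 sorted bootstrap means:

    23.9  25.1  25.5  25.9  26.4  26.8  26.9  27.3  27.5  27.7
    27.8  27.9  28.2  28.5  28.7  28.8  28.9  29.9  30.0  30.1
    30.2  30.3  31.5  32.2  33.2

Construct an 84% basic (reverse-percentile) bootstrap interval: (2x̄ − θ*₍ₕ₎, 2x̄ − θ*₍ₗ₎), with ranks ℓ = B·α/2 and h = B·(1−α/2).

(27.5, 33.9)

Percentile endpoints at ranks 2 and 23: θ*₍2₎ = 25.1, θ*₍23₎ = 31.5.
Basic interval reflects these around x̄:
  lower = 2 × 29.5 − 31.5 = 27.5
  upper = 2 × 29.5 − 25.1 = 33.9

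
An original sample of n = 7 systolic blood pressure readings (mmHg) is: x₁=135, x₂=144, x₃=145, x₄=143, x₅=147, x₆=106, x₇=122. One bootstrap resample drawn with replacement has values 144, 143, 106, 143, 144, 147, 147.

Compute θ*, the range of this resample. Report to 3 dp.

θ* = 41.000

Range = 147 − 106 = 41.000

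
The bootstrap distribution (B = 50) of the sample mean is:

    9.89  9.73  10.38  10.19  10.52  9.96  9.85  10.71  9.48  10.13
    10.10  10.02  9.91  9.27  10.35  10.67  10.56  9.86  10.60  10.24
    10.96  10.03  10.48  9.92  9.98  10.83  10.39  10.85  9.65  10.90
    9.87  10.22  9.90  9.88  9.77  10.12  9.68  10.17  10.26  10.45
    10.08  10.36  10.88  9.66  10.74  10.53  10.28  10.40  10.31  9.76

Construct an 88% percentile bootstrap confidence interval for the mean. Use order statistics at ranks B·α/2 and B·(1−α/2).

(9.65, 10.85)

Sorted replicates: 9.27, 9.48, 9.65, 9.66, 9.68, 9.73, 9.76, 9.77, 9.85, 9.86, 9.87, 9.88, 9.89, 9.90, 9.91, 9.92, 9.96, 9.98, 10.02, 10.03, 10.08, 10.10, 10.12, 10.13, 10.17, 10.19, 10.22, 10.24, 10.26, 10.28, 10.31, 10.35, 10.36, 10.38, 10.39, 10.40, 10.45, 10.48, 10.52, 10.53, 10.56, 10.60, 10.67, 10.71, 10.74, 10.83, 10.85, 10.88, 10.90, 10.96
α = 0.12; lower rank = 50 × 0.060 = 3; upper rank = 50 × 0.940 = 47.
The 3rd smallest replicate is 9.65; the 47th is 10.85.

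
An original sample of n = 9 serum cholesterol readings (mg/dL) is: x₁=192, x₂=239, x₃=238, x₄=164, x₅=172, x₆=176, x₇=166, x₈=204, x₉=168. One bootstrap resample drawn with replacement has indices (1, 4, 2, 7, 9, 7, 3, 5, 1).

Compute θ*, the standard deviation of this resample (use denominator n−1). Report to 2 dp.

θ* = 30.27

Resample values: 192, 164, 239, 166, 168, 166, 238, 172, 192.
Mean = 188.5556; sum of squared deviations = 7330.2222
s² = 7330.2222 / 8 = 916.2778
s = √916.2778 = 30.27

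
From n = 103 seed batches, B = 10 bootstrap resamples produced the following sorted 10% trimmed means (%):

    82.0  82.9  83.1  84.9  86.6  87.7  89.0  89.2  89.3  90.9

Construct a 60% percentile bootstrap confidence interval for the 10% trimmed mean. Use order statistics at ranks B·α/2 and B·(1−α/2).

α = 0.40; lower rank = 10 × 0.200 = 2; upper rank = 10 × 0.800 = 8.
The 2nd smallest replicate is 82.9; the 8th is 89.2.

(82.9, 89.2)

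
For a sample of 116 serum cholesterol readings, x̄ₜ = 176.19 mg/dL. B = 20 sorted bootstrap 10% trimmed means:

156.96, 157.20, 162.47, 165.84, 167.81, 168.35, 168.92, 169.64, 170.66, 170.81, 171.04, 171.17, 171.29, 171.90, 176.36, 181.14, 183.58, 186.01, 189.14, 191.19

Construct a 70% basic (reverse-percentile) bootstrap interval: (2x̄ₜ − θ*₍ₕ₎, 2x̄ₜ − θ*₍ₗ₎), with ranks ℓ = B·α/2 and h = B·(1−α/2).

(168.80, 189.91)

Percentile endpoints at ranks 3 and 17: θ*₍3₎ = 162.47, θ*₍17₎ = 183.58.
Basic interval reflects these around x̄ₜ:
  lower = 2 × 176.19 − 183.58 = 168.80
  upper = 2 × 176.19 − 162.47 = 189.91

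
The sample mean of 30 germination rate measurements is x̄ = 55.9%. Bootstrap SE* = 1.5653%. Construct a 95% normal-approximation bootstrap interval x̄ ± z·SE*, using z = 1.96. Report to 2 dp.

(52.83, 58.97)

Margin = 1.96 × 1.5653 = 3.068
Interval: 55.9 ± 3.068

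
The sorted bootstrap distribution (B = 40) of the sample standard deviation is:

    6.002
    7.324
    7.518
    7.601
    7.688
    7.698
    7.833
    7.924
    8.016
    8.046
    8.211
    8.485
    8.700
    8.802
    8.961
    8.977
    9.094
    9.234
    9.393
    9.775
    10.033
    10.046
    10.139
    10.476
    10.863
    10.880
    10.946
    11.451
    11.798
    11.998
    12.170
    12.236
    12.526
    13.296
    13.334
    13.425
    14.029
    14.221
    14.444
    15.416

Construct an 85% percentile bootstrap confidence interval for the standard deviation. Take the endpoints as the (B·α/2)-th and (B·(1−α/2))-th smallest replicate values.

(7.518, 14.029)

α = 0.15; lower rank = 40 × 0.075 = 3; upper rank = 40 × 0.925 = 37.
The 3rd smallest replicate is 7.518; the 37th is 14.029.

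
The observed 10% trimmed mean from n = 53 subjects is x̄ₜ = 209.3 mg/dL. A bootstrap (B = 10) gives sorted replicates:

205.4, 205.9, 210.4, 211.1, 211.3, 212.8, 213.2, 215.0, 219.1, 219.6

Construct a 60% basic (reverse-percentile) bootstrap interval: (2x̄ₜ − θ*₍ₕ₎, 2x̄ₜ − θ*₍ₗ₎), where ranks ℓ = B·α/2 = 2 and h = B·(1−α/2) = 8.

Percentile endpoints at ranks 2 and 8: θ*₍2₎ = 205.9, θ*₍8₎ = 215.0.
Basic interval reflects these around x̄ₜ:
  lower = 2 × 209.3 − 215.0 = 203.6
  upper = 2 × 209.3 − 205.9 = 212.7

(203.6, 212.7)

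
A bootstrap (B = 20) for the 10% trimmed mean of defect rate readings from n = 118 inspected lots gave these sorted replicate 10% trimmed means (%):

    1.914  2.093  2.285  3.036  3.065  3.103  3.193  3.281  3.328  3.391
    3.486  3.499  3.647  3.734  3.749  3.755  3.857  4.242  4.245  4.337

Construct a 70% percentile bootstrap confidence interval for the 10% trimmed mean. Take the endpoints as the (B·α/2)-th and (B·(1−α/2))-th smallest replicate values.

(2.285, 3.857)

α = 0.30; lower rank = 20 × 0.150 = 3; upper rank = 20 × 0.850 = 17.
The 3rd smallest replicate is 2.285; the 17th is 3.857.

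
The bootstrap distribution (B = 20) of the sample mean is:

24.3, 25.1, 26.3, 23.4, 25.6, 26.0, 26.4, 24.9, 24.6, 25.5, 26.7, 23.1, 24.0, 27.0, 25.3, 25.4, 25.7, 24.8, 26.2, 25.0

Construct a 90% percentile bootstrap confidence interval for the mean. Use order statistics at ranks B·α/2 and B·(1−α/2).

(23.1, 26.7)

Sorted replicates: 23.1, 23.4, 24.0, 24.3, 24.6, 24.8, 24.9, 25.0, 25.1, 25.3, 25.4, 25.5, 25.6, 25.7, 26.0, 26.2, 26.3, 26.4, 26.7, 27.0
α = 0.10; lower rank = 20 × 0.050 = 1; upper rank = 20 × 0.950 = 19.
The 1st smallest replicate is 23.1; the 19th is 26.7.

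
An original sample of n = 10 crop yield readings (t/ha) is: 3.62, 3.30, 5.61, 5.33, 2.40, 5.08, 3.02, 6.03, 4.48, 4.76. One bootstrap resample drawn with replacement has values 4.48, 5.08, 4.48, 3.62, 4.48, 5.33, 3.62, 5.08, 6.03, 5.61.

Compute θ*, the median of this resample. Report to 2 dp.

θ* = 4.78

Sorted: 3.62, 3.62, 4.48, 4.48, 4.48, 5.08, 5.08, 5.33, 5.61, 6.03
Median = average of the two middle values = 4.78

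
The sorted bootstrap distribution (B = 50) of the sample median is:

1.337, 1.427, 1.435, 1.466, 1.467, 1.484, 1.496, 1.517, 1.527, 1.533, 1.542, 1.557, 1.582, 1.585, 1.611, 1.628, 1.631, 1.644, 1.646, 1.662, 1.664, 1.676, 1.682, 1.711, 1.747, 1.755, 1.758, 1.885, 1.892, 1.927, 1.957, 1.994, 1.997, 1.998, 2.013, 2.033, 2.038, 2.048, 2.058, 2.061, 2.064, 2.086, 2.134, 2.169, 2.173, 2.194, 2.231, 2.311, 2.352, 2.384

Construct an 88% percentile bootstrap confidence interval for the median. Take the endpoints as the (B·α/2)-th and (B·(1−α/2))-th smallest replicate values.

(1.435, 2.231)

α = 0.12; lower rank = 50 × 0.060 = 3; upper rank = 50 × 0.940 = 47.
The 3rd smallest replicate is 1.435; the 47th is 2.231.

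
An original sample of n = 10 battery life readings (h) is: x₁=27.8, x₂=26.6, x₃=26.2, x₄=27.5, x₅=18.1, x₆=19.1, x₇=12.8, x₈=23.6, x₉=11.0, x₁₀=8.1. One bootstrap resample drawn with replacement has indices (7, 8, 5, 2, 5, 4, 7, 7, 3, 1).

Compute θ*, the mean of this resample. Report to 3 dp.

Resample values: 12.8, 23.6, 18.1, 26.6, 18.1, 27.5, 12.8, 12.8, 26.2, 27.8.
Mean = (12.8 + 23.6 + 18.1 + 26.6 + 18.1 + 27.5 + 12.8 + 12.8 + 26.2 + 27.8) / 10 = 206.30 / 10 = 20.630

θ* = 20.630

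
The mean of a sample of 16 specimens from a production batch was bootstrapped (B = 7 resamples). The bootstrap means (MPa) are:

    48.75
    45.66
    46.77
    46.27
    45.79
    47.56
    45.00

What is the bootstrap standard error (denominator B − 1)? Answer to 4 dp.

Bootstrap SE is the standard deviation of the 7 replicate means.
Mean of replicates: (48.75 + 45.66 + 46.77 + 46.27 + 45.79 + 47.56 + 45.00) / 7 = 325.80000 / 7 = 46.54286
Sum of squared deviations: (+2.20714)² + (−0.88286)² + (+0.22714)² + (−0.27286)² + (−0.75286)² + (+1.01714)² + (−1.54286)² = 9.75874
Variance = 9.75874 / 6 = 1.62646
SE* = √1.62646

SE* = 1.2753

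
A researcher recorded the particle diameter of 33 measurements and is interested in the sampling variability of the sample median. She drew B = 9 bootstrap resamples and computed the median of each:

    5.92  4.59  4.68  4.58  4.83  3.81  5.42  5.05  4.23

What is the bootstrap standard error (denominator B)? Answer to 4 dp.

Bootstrap SE is the standard deviation of the 9 replicate medians.
Mean of replicates: (5.92 + 4.59 + 4.68 + 4.58 + 4.83 + 3.81 + 5.42 + 5.05 + 4.23) / 9 = 43.11000 / 9 = 4.79000
Sum of squared deviations: (+1.13000)² + (−0.20000)² + (−0.11000)² + (−0.21000)² + (+0.04000)² + (−0.98000)² + (+0.63000)² + (+0.26000)² + (−0.56000)² = 3.11320
Variance = 3.11320 / 9 = 0.34591
SE* = √0.34591

SE* = 0.5881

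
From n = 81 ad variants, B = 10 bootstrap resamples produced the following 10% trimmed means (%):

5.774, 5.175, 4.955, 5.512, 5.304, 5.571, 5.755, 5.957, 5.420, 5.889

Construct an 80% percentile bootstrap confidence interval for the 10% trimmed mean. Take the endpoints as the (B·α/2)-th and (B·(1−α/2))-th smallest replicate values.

(4.955, 5.889)

Sorted replicates: 4.955, 5.175, 5.304, 5.420, 5.512, 5.571, 5.755, 5.774, 5.889, 5.957
α = 0.20; lower rank = 10 × 0.100 = 1; upper rank = 10 × 0.900 = 9.
The 1st smallest replicate is 4.955; the 9th is 5.889.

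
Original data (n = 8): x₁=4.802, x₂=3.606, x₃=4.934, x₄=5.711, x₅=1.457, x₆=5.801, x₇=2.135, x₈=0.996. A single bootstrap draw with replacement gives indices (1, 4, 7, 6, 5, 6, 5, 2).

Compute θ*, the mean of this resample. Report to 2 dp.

Resample values: 4.802, 5.711, 2.135, 5.801, 1.457, 5.801, 1.457, 3.606.
Mean = (4.802 + 5.711 + 2.135 + 5.801 + 1.457 + 5.801 + 1.457 + 3.606) / 8 = 30.7700 / 8 = 3.85

θ* = 3.85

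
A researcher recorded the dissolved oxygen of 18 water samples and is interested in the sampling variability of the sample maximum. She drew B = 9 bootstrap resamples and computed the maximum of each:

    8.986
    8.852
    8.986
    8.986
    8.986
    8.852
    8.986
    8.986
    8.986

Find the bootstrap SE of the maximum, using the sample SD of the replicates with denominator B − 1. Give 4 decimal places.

Bootstrap SE is the standard deviation of the 9 replicate maximums.
Mean of replicates: (8.986 + 8.852 + 8.986 + 8.986 + 8.986 + 8.852 + 8.986 + 8.986 + 8.986) / 9 = 80.60600 / 9 = 8.95622
Sum of squared deviations: (+0.02978)² + (−0.10422)² + (+0.02978)² + (+0.02978)² + (+0.02978)² + (−0.10422)² + (+0.02978)² + (+0.02978)² + (+0.02978)² = 0.02793
Variance = 0.02793 / 8 = 0.00349
SE* = √0.00349

SE* = 0.0591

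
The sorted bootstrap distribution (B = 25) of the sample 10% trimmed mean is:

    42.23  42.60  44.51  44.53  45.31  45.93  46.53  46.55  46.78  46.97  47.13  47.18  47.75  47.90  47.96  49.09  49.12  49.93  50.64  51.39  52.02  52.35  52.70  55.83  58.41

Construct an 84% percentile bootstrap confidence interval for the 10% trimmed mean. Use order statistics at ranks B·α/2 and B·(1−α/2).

α = 0.16; lower rank = 25 × 0.080 = 2; upper rank = 25 × 0.920 = 23.
The 2nd smallest replicate is 42.60; the 23rd is 52.70.

(42.60, 52.70)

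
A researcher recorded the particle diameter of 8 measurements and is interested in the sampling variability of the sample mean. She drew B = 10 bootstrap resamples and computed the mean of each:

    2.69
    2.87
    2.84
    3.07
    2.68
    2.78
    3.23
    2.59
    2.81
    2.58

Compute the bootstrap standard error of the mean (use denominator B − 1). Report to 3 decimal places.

SE* = 0.206

Bootstrap SE is the standard deviation of the 10 replicate means.
Mean of replicates: (2.69 + 2.87 + 2.84 + 3.07 + 2.68 + 2.78 + 3.23 + 2.59 + 2.81 + 2.58) / 10 = 28.1400 / 10 = 2.8140
Sum of squared deviations: (−0.1240)² + (+0.0560)² + (+0.0260)² + (+0.2560)² + (−0.1340)² + (−0.0340)² + (+0.4160)² + (−0.2240)² + (−0.0040)² + (−0.2340)² = 0.3818
Variance = 0.3818 / 9 = 0.0424
SE* = √0.0424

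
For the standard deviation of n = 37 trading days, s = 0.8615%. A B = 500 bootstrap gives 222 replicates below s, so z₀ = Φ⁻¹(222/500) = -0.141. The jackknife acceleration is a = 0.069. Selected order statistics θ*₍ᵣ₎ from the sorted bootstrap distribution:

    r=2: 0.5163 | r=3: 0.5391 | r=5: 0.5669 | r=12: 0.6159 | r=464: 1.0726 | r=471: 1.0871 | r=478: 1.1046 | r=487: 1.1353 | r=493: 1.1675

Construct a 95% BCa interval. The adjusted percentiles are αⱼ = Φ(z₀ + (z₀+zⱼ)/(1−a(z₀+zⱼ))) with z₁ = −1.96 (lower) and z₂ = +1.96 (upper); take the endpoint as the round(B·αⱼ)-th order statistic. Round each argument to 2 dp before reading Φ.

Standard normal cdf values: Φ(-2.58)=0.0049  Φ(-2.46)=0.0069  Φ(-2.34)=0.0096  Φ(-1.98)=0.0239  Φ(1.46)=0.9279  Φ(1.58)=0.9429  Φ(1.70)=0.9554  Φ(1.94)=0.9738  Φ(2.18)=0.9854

Lower: z₀ + z₁ = -0.141 + (-1.960) = -2.101; 1 − a(z₀+z₁) = 1 − (0.069)(-2.101) = 1.1450; argument = -0.141 + (-2.101)/1.1450 = -1.9760 → -1.98.
α₁ = Φ(-1.98) = 0.0239; rank = round(500 × 0.0239) = 12; θ*₍12₎ = 0.6159.
Upper: z₀ + z₂ = 1.819; 1 − a(z₀+z₂) = 0.8745; argument = 1.9391 → 1.94; α₂ = 0.9738; rank = 487; θ*₍487₎ = 1.1353.

(0.6159, 1.1353)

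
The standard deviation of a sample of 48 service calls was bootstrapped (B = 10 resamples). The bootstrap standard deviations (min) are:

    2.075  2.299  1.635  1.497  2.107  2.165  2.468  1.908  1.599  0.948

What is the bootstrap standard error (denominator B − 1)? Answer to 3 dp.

SE* = 0.453

Bootstrap SE is the standard deviation of the 10 replicate standard deviations.
Mean of replicates: (2.075 + 2.299 + 1.635 + 1.497 + 2.107 + 2.165 + 2.468 + 1.908 + 1.599 + 0.948) / 10 = 18.7010 / 10 = 1.8701
Sum of squared deviations: (+0.2049)² + (+0.4289)² + (−0.2351)² + (−0.3731)² + (+0.2369)² + (+0.2949)² + (+0.5979)² + (+0.0379)² + (−0.2711)² + (−0.9221)² = 1.8462
Variance = 1.8462 / 9 = 0.2051
SE* = √0.2051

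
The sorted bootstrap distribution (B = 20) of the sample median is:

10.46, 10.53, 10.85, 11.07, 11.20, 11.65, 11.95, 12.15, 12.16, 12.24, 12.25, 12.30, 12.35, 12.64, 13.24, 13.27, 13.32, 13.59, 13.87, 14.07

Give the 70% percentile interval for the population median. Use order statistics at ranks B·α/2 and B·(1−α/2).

(10.85, 13.32)

α = 0.30; lower rank = 20 × 0.150 = 3; upper rank = 20 × 0.850 = 17.
The 3rd smallest replicate is 10.85; the 17th is 13.32.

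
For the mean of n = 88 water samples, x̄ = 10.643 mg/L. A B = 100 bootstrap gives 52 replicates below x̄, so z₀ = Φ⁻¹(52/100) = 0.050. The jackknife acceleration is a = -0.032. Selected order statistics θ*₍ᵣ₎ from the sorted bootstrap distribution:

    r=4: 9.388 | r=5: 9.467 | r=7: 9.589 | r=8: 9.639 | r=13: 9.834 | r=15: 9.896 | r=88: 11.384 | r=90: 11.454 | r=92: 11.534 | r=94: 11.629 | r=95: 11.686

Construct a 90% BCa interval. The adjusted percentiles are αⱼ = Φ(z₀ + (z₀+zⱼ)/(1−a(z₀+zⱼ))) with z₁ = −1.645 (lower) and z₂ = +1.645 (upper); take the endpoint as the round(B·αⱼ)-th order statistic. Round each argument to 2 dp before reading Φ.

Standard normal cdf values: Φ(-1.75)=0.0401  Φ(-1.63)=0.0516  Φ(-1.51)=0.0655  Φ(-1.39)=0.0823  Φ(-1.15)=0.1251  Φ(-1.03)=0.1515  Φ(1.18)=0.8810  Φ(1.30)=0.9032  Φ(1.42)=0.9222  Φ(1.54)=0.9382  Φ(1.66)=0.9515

Lower: z₀ + z₁ = 0.050 + (-1.645) = -1.595; 1 − a(z₀+z₁) = 1 − (-0.032)(-1.595) = 0.9490; argument = 0.050 + (-1.595)/0.9490 = -1.6308 → -1.63.
α₁ = Φ(-1.63) = 0.0516; rank = round(100 × 0.0516) = 5; θ*₍5₎ = 9.467.
Upper: z₀ + z₂ = 1.695; 1 − a(z₀+z₂) = 1.0542; argument = 1.6578 → 1.66; α₂ = 0.9515; rank = 95; θ*₍95₎ = 11.686.

(9.467, 11.686)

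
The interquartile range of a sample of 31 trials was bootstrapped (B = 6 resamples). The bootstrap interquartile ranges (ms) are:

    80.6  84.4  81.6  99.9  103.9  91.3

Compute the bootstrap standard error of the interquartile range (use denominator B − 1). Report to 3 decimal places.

Bootstrap SE is the standard deviation of the 6 replicate interquartile ranges.
Mean of replicates: (80.6 + 84.4 + 81.6 + 99.9 + 103.9 + 91.3) / 6 = 541.7000 / 6 = 90.2833
Sum of squared deviations: (−9.6833)² + (−5.8833)² + (−8.6833)² + (+9.6167)² + (+13.6167)² + (+1.0167)² = 482.7083
Variance = 482.7083 / 5 = 96.5417
SE* = √96.5417

SE* = 9.826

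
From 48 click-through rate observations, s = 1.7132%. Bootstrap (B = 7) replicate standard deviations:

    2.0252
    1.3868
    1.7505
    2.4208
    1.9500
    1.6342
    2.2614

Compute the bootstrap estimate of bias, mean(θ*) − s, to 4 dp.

mean(θ*) = (2.0252 + 1.3868 + 1.7505 + 2.4208 + 1.9500 + 1.6342 + 2.2614) / 7 = 1.91841
bias = 1.91841 − 1.7132

bias = +0.2052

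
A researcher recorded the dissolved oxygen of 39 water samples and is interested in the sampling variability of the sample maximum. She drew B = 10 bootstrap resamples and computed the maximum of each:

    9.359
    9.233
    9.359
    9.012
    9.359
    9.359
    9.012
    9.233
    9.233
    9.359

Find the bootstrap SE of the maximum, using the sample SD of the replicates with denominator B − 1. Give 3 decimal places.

Bootstrap SE is the standard deviation of the 10 replicate maximums.
Mean of replicates: (9.359 + 9.233 + 9.359 + 9.012 + 9.359 + 9.359 + 9.012 + 9.233 + 9.233 + 9.359) / 10 = 92.5180 / 10 = 9.2518
Sum of squared deviations: (+0.1072)² + (−0.0188)² + (+0.1072)² + (−0.2398)² + (+0.1072)² + (+0.1072)² + (−0.2398)² + (−0.0188)² + (−0.0188)² + (+0.1072)² = 0.1735
Variance = 0.1735 / 9 = 0.0193
SE* = √0.0193

SE* = 0.139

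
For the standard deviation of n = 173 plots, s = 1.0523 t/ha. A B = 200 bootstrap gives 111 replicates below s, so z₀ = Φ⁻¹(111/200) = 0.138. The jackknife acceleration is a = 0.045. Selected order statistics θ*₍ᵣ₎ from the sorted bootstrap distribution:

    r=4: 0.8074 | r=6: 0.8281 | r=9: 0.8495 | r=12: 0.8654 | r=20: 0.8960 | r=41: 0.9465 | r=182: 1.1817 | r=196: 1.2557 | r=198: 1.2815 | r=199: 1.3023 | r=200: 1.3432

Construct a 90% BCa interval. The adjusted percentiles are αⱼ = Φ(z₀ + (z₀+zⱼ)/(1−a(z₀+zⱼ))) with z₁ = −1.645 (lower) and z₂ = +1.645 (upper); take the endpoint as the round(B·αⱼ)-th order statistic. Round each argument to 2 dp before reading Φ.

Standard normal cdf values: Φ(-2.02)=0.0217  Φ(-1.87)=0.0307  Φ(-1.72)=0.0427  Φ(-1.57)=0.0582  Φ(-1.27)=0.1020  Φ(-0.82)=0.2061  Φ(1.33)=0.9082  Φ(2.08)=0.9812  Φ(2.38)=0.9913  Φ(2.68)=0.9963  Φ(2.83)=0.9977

Lower: z₀ + z₁ = 0.138 + (-1.645) = -1.507; 1 − a(z₀+z₁) = 1 − (0.045)(-1.507) = 1.0678; argument = 0.138 + (-1.507)/1.0678 = -1.2733 → -1.27.
α₁ = Φ(-1.27) = 0.1020; rank = round(200 × 0.1020) = 20; θ*₍20₎ = 0.8960.
Upper: z₀ + z₂ = 1.783; 1 − a(z₀+z₂) = 0.9198; argument = 2.0765 → 2.08; α₂ = 0.9812; rank = 196; θ*₍196₎ = 1.2557.

(0.8960, 1.2557)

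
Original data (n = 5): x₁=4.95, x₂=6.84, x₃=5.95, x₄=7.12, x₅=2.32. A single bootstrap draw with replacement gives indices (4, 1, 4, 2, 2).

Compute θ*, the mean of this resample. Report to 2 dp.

θ* = 6.57

Resample values: 7.12, 4.95, 7.12, 6.84, 6.84.
Mean = (7.12 + 4.95 + 7.12 + 6.84 + 6.84) / 5 = 32.870 / 5 = 6.57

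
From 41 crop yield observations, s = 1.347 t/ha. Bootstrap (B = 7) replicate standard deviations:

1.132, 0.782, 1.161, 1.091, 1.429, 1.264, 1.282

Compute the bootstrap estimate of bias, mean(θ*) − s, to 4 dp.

mean(θ*) = (1.132 + 0.782 + 1.161 + 1.091 + 1.429 + 1.264 + 1.282) / 7 = 1.16300
bias = 1.16300 − 1.347

bias = −0.1840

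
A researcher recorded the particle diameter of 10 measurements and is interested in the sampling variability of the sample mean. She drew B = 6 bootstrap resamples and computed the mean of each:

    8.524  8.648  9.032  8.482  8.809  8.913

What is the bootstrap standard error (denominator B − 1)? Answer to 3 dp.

Bootstrap SE is the standard deviation of the 6 replicate means.
Mean of replicates: (8.524 + 8.648 + 9.032 + 8.482 + 8.809 + 8.913) / 6 = 52.4080 / 6 = 8.7347
Sum of squared deviations: (−0.2107)² + (−0.0867)² + (+0.2973)² + (−0.2527)² + (+0.0743)² + (+0.1783)² = 0.2415
Variance = 0.2415 / 5 = 0.0483
SE* = √0.0483

SE* = 0.220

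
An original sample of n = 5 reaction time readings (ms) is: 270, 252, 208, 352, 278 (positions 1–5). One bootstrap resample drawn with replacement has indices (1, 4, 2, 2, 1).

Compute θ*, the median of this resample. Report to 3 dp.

Resample values: 270, 352, 252, 252, 270.
Sorted: 252, 252, 270, 270, 352
Median = middle value = 270.000

θ* = 270.000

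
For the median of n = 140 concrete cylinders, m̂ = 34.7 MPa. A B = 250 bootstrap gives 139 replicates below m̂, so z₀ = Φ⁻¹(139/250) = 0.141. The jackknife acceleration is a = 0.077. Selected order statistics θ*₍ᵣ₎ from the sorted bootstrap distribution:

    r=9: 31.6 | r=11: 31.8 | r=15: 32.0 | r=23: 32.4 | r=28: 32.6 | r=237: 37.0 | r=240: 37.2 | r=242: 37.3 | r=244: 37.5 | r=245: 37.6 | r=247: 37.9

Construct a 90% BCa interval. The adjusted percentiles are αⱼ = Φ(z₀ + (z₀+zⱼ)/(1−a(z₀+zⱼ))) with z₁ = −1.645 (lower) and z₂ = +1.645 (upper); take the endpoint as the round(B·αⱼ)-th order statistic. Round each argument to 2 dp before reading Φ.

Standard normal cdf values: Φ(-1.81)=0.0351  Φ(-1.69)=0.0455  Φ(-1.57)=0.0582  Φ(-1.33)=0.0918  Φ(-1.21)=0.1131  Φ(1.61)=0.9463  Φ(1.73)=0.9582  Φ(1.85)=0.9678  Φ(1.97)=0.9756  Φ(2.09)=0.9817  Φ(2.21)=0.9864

Lower: z₀ + z₁ = 0.141 + (-1.645) = -1.504; 1 − a(z₀+z₁) = 1 − (0.077)(-1.504) = 1.1158; argument = 0.141 + (-1.504)/1.1158 = -1.2069 → -1.21.
α₁ = Φ(-1.21) = 0.1131; rank = round(250 × 0.1131) = 28; θ*₍28₎ = 32.6.
Upper: z₀ + z₂ = 1.786; 1 − a(z₀+z₂) = 0.8625; argument = 2.2118 → 2.21; α₂ = 0.9864; rank = 247; θ*₍247₎ = 37.9.

(32.6, 37.9)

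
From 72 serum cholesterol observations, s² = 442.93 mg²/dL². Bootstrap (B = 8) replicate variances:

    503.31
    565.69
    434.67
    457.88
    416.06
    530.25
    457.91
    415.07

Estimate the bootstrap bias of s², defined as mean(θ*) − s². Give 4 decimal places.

mean(θ*) = (503.31 + 565.69 + 434.67 + 457.88 + 416.06 + 530.25 + 457.91 + 415.07) / 8 = 472.60500
bias = 472.60500 − 442.93

bias = +29.6750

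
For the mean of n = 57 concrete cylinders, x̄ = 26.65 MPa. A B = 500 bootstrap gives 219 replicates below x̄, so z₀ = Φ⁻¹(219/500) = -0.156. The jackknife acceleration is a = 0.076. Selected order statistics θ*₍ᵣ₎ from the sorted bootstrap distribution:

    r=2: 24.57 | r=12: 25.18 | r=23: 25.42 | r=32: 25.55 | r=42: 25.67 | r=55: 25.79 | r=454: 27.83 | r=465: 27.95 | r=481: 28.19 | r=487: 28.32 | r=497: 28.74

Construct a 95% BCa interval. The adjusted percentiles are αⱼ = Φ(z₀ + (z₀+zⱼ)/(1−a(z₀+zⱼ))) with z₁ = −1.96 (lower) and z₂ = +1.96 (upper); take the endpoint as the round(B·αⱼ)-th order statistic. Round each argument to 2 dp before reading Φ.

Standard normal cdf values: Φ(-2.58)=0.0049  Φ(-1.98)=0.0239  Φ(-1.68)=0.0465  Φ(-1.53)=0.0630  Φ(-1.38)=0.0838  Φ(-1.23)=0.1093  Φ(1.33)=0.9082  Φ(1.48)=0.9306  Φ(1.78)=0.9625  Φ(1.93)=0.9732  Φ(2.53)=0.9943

(25.18, 28.32)

Lower: z₀ + z₁ = -0.156 + (-1.960) = -2.116; 1 − a(z₀+z₁) = 1 − (0.076)(-2.116) = 1.1608; argument = -0.156 + (-2.116)/1.1608 = -1.9789 → -1.98.
α₁ = Φ(-1.98) = 0.0239; rank = round(500 × 0.0239) = 12; θ*₍12₎ = 25.18.
Upper: z₀ + z₂ = 1.804; 1 − a(z₀+z₂) = 0.8629; argument = 1.9346 → 1.93; α₂ = 0.9732; rank = 487; θ*₍487₎ = 28.32.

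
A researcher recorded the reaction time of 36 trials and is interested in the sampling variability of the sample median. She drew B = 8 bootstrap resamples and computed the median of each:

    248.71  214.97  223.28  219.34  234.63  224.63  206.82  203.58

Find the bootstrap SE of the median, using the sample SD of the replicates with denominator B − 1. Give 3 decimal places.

SE* = 14.676

Bootstrap SE is the standard deviation of the 8 replicate medians.
Mean of replicates: (248.71 + 214.97 + 223.28 + 219.34 + 234.63 + 224.63 + 206.82 + 203.58) / 8 = 1775.9600 / 8 = 221.9950
Sum of squared deviations: (+26.7150)² + (−7.0250)² + (+1.2850)² + (−2.6550)² + (+12.6350)² + (+2.6350)² + (−15.1750)² + (−18.4150)² = 1507.7214
Variance = 1507.7214 / 7 = 215.3888
SE* = √215.3888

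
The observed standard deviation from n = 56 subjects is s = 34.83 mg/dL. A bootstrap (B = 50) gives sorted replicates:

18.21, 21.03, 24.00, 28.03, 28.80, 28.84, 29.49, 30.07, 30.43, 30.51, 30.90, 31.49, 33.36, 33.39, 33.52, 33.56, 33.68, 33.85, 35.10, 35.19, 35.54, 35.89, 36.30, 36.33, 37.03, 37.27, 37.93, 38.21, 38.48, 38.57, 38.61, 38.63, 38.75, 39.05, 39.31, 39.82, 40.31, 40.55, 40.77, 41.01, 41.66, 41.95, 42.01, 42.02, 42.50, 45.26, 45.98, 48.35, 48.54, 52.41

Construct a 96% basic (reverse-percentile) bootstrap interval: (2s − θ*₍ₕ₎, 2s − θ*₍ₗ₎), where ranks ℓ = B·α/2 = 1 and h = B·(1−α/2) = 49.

(21.12, 51.45)

Percentile endpoints at ranks 1 and 49: θ*₍1₎ = 18.21, θ*₍49₎ = 48.54.
Basic interval reflects these around s:
  lower = 2 × 34.83 − 48.54 = 21.12
  upper = 2 × 34.83 − 18.21 = 51.45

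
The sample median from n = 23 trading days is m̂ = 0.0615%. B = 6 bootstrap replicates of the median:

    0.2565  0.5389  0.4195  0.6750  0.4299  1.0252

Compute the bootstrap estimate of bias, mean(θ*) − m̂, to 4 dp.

mean(θ*) = (0.2565 + 0.5389 + 0.4195 + 0.6750 + 0.4299 + 1.0252) / 6 = 0.55750
bias = 0.55750 − 0.0615

bias = +0.4960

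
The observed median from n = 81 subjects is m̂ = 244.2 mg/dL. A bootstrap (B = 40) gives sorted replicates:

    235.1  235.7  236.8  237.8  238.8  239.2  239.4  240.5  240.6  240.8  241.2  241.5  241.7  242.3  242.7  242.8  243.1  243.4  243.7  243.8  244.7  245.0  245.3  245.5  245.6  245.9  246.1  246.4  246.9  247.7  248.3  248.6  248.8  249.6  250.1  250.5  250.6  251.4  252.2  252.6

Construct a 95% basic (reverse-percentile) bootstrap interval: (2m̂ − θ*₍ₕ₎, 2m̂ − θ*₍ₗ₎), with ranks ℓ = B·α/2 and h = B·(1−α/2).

(236.2, 253.3)

Percentile endpoints at ranks 1 and 39: θ*₍1₎ = 235.1, θ*₍39₎ = 252.2.
Basic interval reflects these around m̂:
  lower = 2 × 244.2 − 252.2 = 236.2
  upper = 2 × 244.2 − 235.1 = 253.3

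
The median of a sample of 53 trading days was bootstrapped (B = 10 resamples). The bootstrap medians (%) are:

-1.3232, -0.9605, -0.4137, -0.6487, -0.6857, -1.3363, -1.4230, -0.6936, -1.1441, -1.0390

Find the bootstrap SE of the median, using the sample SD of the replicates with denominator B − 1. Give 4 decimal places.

Bootstrap SE is the standard deviation of the 10 replicate medians.
Mean of replicates: ((-1.3232) + (-0.9605) + (-0.4137) + (-0.6487) + (-0.6857) + (-1.3363) + (-1.4230) + (-0.6936) + (-1.1441) + (-1.0390)) / 10 = -9.66780 / 10 = -0.96678
Sum of squared deviations: (−0.35642)² + (+0.00628)² + (+0.55308)² + (+0.31808)² + (+0.28108)² + (−0.36952)² + (−0.45622)² + (+0.27318)² + (−0.17732)² + (−0.07222)² = 1.06912
Variance = 1.06912 / 9 = 0.11879
SE* = √0.11879

SE* = 0.3447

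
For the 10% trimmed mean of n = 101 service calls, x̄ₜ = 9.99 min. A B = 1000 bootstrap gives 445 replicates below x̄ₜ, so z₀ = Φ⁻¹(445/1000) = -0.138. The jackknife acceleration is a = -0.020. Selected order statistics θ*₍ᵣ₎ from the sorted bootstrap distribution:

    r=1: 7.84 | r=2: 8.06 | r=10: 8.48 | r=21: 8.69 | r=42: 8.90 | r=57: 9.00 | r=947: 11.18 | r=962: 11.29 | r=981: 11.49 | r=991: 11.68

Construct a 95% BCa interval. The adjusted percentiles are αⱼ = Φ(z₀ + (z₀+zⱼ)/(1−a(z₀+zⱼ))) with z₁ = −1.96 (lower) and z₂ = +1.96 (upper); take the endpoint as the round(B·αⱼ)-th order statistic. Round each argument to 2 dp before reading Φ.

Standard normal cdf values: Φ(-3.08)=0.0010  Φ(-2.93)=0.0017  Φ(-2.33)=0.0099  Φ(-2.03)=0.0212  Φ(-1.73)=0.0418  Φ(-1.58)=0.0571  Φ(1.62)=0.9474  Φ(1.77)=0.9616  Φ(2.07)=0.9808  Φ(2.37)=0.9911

(8.48, 11.18)

Lower: z₀ + z₁ = -0.138 + (-1.960) = -2.098; 1 − a(z₀+z₁) = 1 − (-0.020)(-2.098) = 0.9580; argument = -0.138 + (-2.098)/0.9580 = -2.3279 → -2.33.
α₁ = Φ(-2.33) = 0.0099; rank = round(1000 × 0.0099) = 10; θ*₍10₎ = 8.48.
Upper: z₀ + z₂ = 1.822; 1 − a(z₀+z₂) = 1.0364; argument = 1.6199 → 1.62; α₂ = 0.9474; rank = 947; θ*₍947₎ = 11.18.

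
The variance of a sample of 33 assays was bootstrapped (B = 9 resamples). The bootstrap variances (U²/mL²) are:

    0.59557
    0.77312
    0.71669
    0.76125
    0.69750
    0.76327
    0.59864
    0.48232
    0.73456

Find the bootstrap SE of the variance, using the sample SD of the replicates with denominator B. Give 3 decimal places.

Bootstrap SE is the standard deviation of the 9 replicate variances.
Mean of replicates: (0.59557 + 0.77312 + 0.71669 + 0.76125 + 0.69750 + 0.76327 + 0.59864 + 0.48232 + 0.73456) / 9 = 6.122920 / 9 = 0.680324
Sum of squared deviations: (−0.084754)² + (+0.092796)² + (+0.036366)² + (+0.080926)² + (+0.017176)² + (+0.082946)² + (−0.081684)² + (−0.198004)² + (+0.054236)² = 0.079660
Variance = 0.079660 / 9 = 0.008851
SE* = √0.008851

SE* = 0.094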